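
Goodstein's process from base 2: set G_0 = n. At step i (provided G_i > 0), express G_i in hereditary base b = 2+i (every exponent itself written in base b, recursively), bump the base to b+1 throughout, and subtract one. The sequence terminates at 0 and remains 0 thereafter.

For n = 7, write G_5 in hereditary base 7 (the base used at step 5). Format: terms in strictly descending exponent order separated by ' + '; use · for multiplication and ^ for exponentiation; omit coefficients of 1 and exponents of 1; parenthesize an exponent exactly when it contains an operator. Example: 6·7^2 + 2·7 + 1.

base 2: 7 = 2^2 + 2 + 1; at 3: 3^3 + 3 + 1 = 31; next = 30
base 3: 30 = 3^3 + 3; at 4: 4^4 + 4 = 260; next = 259
base 4: 259 = 4^4 + 3; at 5: 5^5 + 3 = 3128; next = 3127
base 5: 3127 = 5^5 + 2; at 6: 6^6 + 2 = 46658; next = 46657
base 6: 46657 = 6^6 + 1; at 7: 7^7 + 1 = 823544; next = 823543

7^7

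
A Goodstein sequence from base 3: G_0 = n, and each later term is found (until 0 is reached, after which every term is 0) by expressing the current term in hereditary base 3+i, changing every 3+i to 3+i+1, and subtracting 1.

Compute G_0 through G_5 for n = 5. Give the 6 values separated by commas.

[0] 5 ≡ 3 + 2 (base 3). Lift 4: 6. −1: 5.
[1] 5 ≡ 4 + 1 (base 4). Lift 5: 6. −1: 5.
[2] 5 ≡ 5 (base 5). Lift 6: 6. −1: 5.
[3] 5 ≡ 5 (base 6). Lift 7: 5. −1: 4.
[4] 4 ≡ 4 (base 7). Lift 8: 4. −1: 3.

5, 5, 5, 5, 4, 3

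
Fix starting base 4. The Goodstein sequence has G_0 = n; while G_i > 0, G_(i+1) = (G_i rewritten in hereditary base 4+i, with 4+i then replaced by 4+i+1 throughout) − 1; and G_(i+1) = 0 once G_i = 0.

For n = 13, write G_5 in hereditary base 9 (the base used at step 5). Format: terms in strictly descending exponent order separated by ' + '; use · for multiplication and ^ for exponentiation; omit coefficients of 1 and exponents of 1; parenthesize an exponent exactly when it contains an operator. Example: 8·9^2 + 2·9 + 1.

(0) 13|_4 = 3·4 + 1 ↦ 3·5 + 1|_5 = 16 ⇒ 15
(1) 15|_5 = 3·5 ↦ 3·6|_6 = 18 ⇒ 17
(2) 17|_6 = 2·6 + 5 ↦ 2·7 + 5|_7 = 19 ⇒ 18
(3) 18|_7 = 2·7 + 4 ↦ 2·8 + 4|_8 = 20 ⇒ 19
(4) 19|_8 = 2·8 + 3 ↦ 2·9 + 3|_9 = 21 ⇒ 20

2·9 + 2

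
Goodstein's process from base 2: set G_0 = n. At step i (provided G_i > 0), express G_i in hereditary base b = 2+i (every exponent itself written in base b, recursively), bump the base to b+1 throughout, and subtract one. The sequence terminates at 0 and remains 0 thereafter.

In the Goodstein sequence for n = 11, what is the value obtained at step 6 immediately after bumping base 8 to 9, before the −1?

(0) 11|_2 = 2^(2 + 1) + 2 + 1 ↦ 3^(3 + 1) + 3 + 1|_3 = 85 ⇒ 84
(1) 84|_3 = 3^(3 + 1) + 3 ↦ 4^(4 + 1) + 4|_4 = 1028 ⇒ 1027
(2) 1027|_4 = 4^(4 + 1) + 3 ↦ 5^(5 + 1) + 3|_5 = 15628 ⇒ 15627
(3) 15627|_5 = 5^(5 + 1) + 2 ↦ 6^(6 + 1) + 2|_6 = 279938 ⇒ 279937
(4) 279937|_6 = 6^(6 + 1) + 1 ↦ 7^(7 + 1) + 1|_7 = 5764802 ⇒ 5764801
(5) 5764801|_7 = 7^(7 + 1) ↦ 8^(8 + 1)|_8 = 134217728 ⇒ 134217727
(6) 134217727|_8 = 7·8^8 + 7·8^7 + 7·8^6 + 7·8^5 + 7·8^4 + 7·8^3 + 7·8^2 + 7·8 + 7 ↦ 7·9^9 + 7·9^7 + 7·9^6 + 7·9^5 + 7·9^4 + 7·9^3 + 7·9^2 + 7·9 + 7|_9 = 2749609303 ⇒ 2749609302

2749609303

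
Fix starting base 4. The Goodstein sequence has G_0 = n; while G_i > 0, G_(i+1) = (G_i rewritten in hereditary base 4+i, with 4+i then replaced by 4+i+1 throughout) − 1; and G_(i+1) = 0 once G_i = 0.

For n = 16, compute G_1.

24

(0) 16|_4 = 4^2 ↦ 5^2|_5 = 25 ⇒ 24
(1) 24|_5 = 4·5 + 4 ↦ 4·6 + 4|_6 = 28 ⇒ 27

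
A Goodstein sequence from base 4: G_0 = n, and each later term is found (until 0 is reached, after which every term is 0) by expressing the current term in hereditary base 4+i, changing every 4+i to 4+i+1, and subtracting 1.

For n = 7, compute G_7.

step 0: 7 = 4 + 3; sub 5 for 4: 5 + 3; = 8; G_1 = 8−1 = 7
step 1: 7 = 5 + 2; sub 6 for 5: 6 + 2; = 8; G_2 = 8−1 = 7
step 2: 7 = 6 + 1; sub 7 for 6: 7 + 1; = 8; G_3 = 8−1 = 7
step 3: 7 = 7; sub 8 for 7: 8; = 8; G_4 = 8−1 = 7
step 4: 7 = 7; sub 9 for 8: 7; = 7; G_5 = 7−1 = 6
step 5: 6 = 6; sub 10 for 9: 6; = 6; G_6 = 6−1 = 5
step 6: 5 = 5; sub 11 for 10: 5; = 5; G_7 = 5−1 = 4

4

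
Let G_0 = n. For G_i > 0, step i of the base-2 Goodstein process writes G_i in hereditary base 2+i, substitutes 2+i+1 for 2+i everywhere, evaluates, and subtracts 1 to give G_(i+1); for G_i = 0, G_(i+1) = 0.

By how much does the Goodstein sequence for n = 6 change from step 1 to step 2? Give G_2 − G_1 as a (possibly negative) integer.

228

base 2: 6 = 2^2 + 2; at 3: 3^3 + 3 = 30; next = 29
base 3: 29 = 3^3 + 2; at 4: 4^4 + 2 = 258; next = 257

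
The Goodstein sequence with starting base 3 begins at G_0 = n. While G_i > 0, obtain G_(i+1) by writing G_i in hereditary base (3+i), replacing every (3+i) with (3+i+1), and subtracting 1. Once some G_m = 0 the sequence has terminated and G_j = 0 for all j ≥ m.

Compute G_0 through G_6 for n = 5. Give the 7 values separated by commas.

5, 5, 5, 5, 4, 3, 2

5 —HB3→ 3 + 2 —bump→ 4 + 2 = 6 —(−1)→ 5
5 —HB4→ 4 + 1 —bump→ 5 + 1 = 6 —(−1)→ 5
5 —HB5→ 5 —bump→ 6 = 6 —(−1)→ 5
5 —HB6→ 5 —bump→ 5 = 5 —(−1)→ 4
4 —HB7→ 4 —bump→ 4 = 4 —(−1)→ 3
3 —HB8→ 3 —bump→ 3 = 3 —(−1)→ 2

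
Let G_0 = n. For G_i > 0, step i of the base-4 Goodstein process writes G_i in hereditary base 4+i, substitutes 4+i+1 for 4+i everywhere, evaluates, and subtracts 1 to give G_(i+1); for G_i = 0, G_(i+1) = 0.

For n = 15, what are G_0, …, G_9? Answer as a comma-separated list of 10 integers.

15, 17, 19, 21, 23, 24, 25, 26, 27, 28

15 —HB4→ 3·4 + 3 —bump→ 3·5 + 3 = 18 —(−1)→ 17
17 —HB5→ 3·5 + 2 —bump→ 3·6 + 2 = 20 —(−1)→ 19
19 —HB6→ 3·6 + 1 —bump→ 3·7 + 1 = 22 —(−1)→ 21
21 —HB7→ 3·7 —bump→ 3·8 = 24 —(−1)→ 23
23 —HB8→ 2·8 + 7 —bump→ 2·9 + 7 = 25 —(−1)→ 24
24 —HB9→ 2·9 + 6 —bump→ 2·10 + 6 = 26 —(−1)→ 25
25 —HB10→ 2·10 + 5 —bump→ 2·11 + 5 = 27 —(−1)→ 26
26 —HB11→ 2·11 + 4 —bump→ 2·12 + 4 = 28 —(−1)→ 27
27 —HB12→ 2·12 + 3 —bump→ 2·13 + 3 = 29 —(−1)→ 28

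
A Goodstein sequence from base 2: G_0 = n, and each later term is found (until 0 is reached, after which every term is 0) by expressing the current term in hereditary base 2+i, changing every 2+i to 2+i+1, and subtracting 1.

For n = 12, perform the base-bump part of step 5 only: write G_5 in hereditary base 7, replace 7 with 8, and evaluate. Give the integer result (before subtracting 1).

i=0: 12 = 2^(2 + 1) + 2^2 (b=2); 2→3: 3^(3 + 1) + 3^3 = 108; 108−1 = 107
i=1: 107 = 3^(3 + 1) + 2·3^2 + 2·3 + 2 (b=3); 3→4: 4^(4 + 1) + 2·4^2 + 2·4 + 2 = 1066; 1066−1 = 1065
i=2: 1065 = 4^(4 + 1) + 2·4^2 + 2·4 + 1 (b=4); 4→5: 5^(5 + 1) + 2·5^2 + 2·5 + 1 = 15686; 15686−1 = 15685
i=3: 15685 = 5^(5 + 1) + 2·5^2 + 2·5 (b=5); 5→6: 6^(6 + 1) + 2·6^2 + 2·6 = 280020; 280020−1 = 280019
i=4: 280019 = 6^(6 + 1) + 2·6^2 + 6 + 5 (b=6); 6→7: 7^(7 + 1) + 2·7^2 + 7 + 5 = 5764911; 5764911−1 = 5764910
i=5: 5764910 = 7^(7 + 1) + 2·7^2 + 7 + 4 (b=7); 7→8: 8^(8 + 1) + 2·8^2 + 8 + 4 = 134217868; 134217868−1 = 134217867

134217868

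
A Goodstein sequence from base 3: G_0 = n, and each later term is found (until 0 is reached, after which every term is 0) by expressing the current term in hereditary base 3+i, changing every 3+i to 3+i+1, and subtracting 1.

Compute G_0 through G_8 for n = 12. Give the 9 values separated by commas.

12, 19, 27, 37, 49, 63, 69, 75, 81

base 3: 12 = 3^2 + 3; at 4: 4^2 + 4 = 20; next = 19
base 4: 19 = 4^2 + 3; at 5: 5^2 + 3 = 28; next = 27
base 5: 27 = 5^2 + 2; at 6: 6^2 + 2 = 38; next = 37
base 6: 37 = 6^2 + 1; at 7: 7^2 + 1 = 50; next = 49
base 7: 49 = 7^2; at 8: 8^2 = 64; next = 63
base 8: 63 = 7·8 + 7; at 9: 7·9 + 7 = 70; next = 69
base 9: 69 = 7·9 + 6; at 10: 7·10 + 6 = 76; next = 75
base 10: 75 = 7·10 + 5; at 11: 7·11 + 5 = 82; next = 81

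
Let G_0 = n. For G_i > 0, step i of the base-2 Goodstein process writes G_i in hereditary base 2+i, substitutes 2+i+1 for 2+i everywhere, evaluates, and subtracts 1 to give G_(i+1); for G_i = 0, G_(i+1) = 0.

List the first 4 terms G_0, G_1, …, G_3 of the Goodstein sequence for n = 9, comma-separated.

step 0: 9 = 2^(2 + 1) + 1; sub 3 for 2: 3^(3 + 1) + 1; = 82; G_1 = 82−1 = 81
step 1: 81 = 3^(3 + 1); sub 4 for 3: 4^(4 + 1); = 1024; G_2 = 1024−1 = 1023
step 2: 1023 = 3·4^4 + 3·4^3 + 3·4^2 + 3·4 + 3; sub 5 for 4: 3·5^5 + 3·5^3 + 3·5^2 + 3·5 + 3; = 9843; G_3 = 9843−1 = 9842

9, 81, 1023, 9842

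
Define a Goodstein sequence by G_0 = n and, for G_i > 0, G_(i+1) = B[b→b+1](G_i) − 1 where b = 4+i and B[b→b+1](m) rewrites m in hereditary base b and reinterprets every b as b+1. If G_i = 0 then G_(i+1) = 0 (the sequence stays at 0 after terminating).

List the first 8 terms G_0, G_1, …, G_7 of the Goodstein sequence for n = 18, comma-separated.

[0] 18 ≡ 4^2 + 2 (base 4). Lift 5: 27. −1: 26.
[1] 26 ≡ 5^2 + 1 (base 5). Lift 6: 37. −1: 36.
[2] 36 ≡ 6^2 (base 6). Lift 7: 49. −1: 48.
[3] 48 ≡ 6·7 + 6 (base 7). Lift 8: 54. −1: 53.
[4] 53 ≡ 6·8 + 5 (base 8). Lift 9: 59. −1: 58.
[5] 58 ≡ 6·9 + 4 (base 9). Lift 10: 64. −1: 63.
[6] 63 ≡ 6·10 + 3 (base 10). Lift 11: 69. −1: 68.

18, 26, 36, 48, 53, 58, 63, 68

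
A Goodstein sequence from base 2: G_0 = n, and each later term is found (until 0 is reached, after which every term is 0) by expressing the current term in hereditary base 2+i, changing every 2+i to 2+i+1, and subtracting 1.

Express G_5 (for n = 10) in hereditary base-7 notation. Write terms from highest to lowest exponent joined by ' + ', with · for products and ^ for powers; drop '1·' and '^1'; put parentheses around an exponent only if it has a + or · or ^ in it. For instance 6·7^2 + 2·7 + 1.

base 2: 10 = 2^(2 + 1) + 2; at 3: 3^(3 + 1) + 3 = 84; next = 83
base 3: 83 = 3^(3 + 1) + 2; at 4: 4^(4 + 1) + 2 = 1026; next = 1025
base 4: 1025 = 4^(4 + 1) + 1; at 5: 5^(5 + 1) + 1 = 15626; next = 15625
base 5: 15625 = 5^(5 + 1); at 6: 6^(6 + 1) = 279936; next = 279935
base 6: 279935 = 5·6^6 + 5·6^5 + 5·6^4 + 5·6^3 + 5·6^2 + 5·6 + 5; at 7: 5·7^7 + 5·7^5 + 5·7^4 + 5·7^3 + 5·7^2 + 5·7 + 5 = 4215755; next = 4215754

5·7^7 + 5·7^5 + 5·7^4 + 5·7^3 + 5·7^2 + 5·7 + 4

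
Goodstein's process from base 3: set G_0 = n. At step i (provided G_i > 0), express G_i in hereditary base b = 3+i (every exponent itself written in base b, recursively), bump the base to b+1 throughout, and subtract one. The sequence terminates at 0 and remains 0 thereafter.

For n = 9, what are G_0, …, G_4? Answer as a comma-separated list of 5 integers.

G_0 = 9. HB_3(9) = 3^2. Bump = 16. G_1 = 15.
G_1 = 15. HB_4(15) = 3·4 + 3. Bump = 18. G_2 = 17.
G_2 = 17. HB_5(17) = 3·5 + 2. Bump = 20. G_3 = 19.
G_3 = 19. HB_6(19) = 3·6 + 1. Bump = 22. G_4 = 21.

9, 15, 17, 19, 21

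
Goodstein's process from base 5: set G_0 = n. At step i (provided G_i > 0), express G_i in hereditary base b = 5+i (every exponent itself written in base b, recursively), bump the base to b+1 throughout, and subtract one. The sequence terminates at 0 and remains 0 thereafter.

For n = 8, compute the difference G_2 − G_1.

8 —HB5→ 5 + 3 —bump→ 6 + 3 = 9 —(−1)→ 8
8 —HB6→ 6 + 2 —bump→ 7 + 2 = 9 —(−1)→ 8

0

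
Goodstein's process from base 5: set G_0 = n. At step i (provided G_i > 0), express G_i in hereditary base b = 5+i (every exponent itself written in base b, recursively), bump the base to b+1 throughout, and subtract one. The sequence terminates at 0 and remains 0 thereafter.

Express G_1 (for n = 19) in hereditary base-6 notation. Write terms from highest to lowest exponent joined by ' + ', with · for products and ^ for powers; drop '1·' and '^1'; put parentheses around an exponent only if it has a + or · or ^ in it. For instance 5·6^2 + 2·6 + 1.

G_0=19  [base 5] 3·5 + 4  →[5↦6]→  3·6 + 4 = 22  −1 ⇒ G_1=21
G_1=21  [base 6] 3·6 + 3  →[6↦7]→  3·7 + 3 = 24  −1 ⇒ G_2=23

3·6 + 3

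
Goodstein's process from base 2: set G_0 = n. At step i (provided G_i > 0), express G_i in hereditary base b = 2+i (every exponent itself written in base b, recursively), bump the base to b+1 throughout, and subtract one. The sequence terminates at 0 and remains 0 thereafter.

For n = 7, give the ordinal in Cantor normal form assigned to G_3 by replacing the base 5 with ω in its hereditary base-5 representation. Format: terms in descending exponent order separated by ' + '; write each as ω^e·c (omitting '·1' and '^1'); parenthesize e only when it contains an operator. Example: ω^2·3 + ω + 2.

7 —HB2→ 2^2 + 2 + 1 —bump→ 3^3 + 3 + 1 = 31 —(−1)→ 30
30 —HB3→ 3^3 + 3 —bump→ 4^4 + 4 = 260 —(−1)→ 259
259 —HB4→ 4^4 + 3 —bump→ 5^5 + 3 = 3128 —(−1)→ 3127
3127 —HB5→ 5^5 + 2 —bump→ 6^6 + 2 = 46658 —(−1)→ 46657

ω^ω + 2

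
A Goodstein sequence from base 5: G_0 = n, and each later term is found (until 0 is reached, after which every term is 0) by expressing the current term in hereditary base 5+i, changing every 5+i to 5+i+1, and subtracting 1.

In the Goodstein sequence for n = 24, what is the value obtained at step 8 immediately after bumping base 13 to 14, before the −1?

48

(0) 24|_5 = 4·5 + 4 ↦ 4·6 + 4|_6 = 28 ⇒ 27
(1) 27|_6 = 4·6 + 3 ↦ 4·7 + 3|_7 = 31 ⇒ 30
(2) 30|_7 = 4·7 + 2 ↦ 4·8 + 2|_8 = 34 ⇒ 33
(3) 33|_8 = 4·8 + 1 ↦ 4·9 + 1|_9 = 37 ⇒ 36
(4) 36|_9 = 4·9 ↦ 4·10|_10 = 40 ⇒ 39
(5) 39|_10 = 3·10 + 9 ↦ 3·11 + 9|_11 = 42 ⇒ 41
(6) 41|_11 = 3·11 + 8 ↦ 3·12 + 8|_12 = 44 ⇒ 43
(7) 43|_12 = 3·12 + 7 ↦ 3·13 + 7|_13 = 46 ⇒ 45
(8) 45|_13 = 3·13 + 6 ↦ 3·14 + 6|_14 = 48 ⇒ 47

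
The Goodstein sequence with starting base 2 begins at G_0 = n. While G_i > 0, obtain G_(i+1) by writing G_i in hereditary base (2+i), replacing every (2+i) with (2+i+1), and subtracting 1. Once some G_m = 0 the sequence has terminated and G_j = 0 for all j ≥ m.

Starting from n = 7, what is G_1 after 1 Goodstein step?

base 2: 7 = 2^2 + 2 + 1; at 3: 3^3 + 3 + 1 = 31; next = 30
base 3: 30 = 3^3 + 3; at 4: 4^4 + 4 = 260; next = 259

30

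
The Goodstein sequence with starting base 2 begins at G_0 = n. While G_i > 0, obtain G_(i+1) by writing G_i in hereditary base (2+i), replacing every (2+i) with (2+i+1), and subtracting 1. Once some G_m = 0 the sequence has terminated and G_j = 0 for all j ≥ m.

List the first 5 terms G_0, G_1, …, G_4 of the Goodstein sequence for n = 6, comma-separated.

step 0: 6 = 2^2 + 2; sub 3 for 2: 3^3 + 3; = 30; G_1 = 30−1 = 29
step 1: 29 = 3^3 + 2; sub 4 for 3: 4^4 + 2; = 258; G_2 = 258−1 = 257
step 2: 257 = 4^4 + 1; sub 5 for 4: 5^5 + 1; = 3126; G_3 = 3126−1 = 3125
step 3: 3125 = 5^5; sub 6 for 5: 6^6; = 46656; G_4 = 46656−1 = 46655

6, 29, 257, 3125, 46655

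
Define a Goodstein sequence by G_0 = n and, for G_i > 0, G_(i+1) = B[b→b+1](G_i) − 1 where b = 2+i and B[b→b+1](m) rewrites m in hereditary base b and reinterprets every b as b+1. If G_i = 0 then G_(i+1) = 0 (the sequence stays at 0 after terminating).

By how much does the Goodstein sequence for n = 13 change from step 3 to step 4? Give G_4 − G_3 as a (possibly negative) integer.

13 —HB2→ 2^(2 + 1) + 2^2 + 1 —bump→ 3^(3 + 1) + 3^3 + 1 = 109 —(−1)→ 108
108 —HB3→ 3^(3 + 1) + 3^3 —bump→ 4^(4 + 1) + 4^4 = 1280 —(−1)→ 1279
1279 —HB4→ 4^(4 + 1) + 3·4^3 + 3·4^2 + 3·4 + 3 —bump→ 5^(5 + 1) + 3·5^3 + 3·5^2 + 3·5 + 3 = 16093 —(−1)→ 16092
16092 —HB5→ 5^(5 + 1) + 3·5^3 + 3·5^2 + 3·5 + 2 —bump→ 6^(6 + 1) + 3·6^3 + 3·6^2 + 3·6 + 2 = 280712 —(−1)→ 280711

264619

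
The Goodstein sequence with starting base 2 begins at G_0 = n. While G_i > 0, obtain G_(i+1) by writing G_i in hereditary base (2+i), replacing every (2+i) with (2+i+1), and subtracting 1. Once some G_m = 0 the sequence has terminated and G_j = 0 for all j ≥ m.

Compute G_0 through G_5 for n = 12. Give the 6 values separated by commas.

12, 107, 1065, 15685, 280019, 5764910

G_0 = 12. HB_2(12) = 2^(2 + 1) + 2^2. Bump = 108. G_1 = 107.
G_1 = 107. HB_3(107) = 3^(3 + 1) + 2·3^2 + 2·3 + 2. Bump = 1066. G_2 = 1065.
G_2 = 1065. HB_4(1065) = 4^(4 + 1) + 2·4^2 + 2·4 + 1. Bump = 15686. G_3 = 15685.
G_3 = 15685. HB_5(15685) = 5^(5 + 1) + 2·5^2 + 2·5. Bump = 280020. G_4 = 280019.
G_4 = 280019. HB_6(280019) = 6^(6 + 1) + 2·6^2 + 6 + 5. Bump = 5764911. G_5 = 5764910.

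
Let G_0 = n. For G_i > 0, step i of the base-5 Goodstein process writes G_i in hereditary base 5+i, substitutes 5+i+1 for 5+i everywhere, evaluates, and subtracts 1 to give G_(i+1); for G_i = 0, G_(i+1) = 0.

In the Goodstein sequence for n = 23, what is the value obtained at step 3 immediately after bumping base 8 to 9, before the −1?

36

step 0: 23 = 4·5 + 3; sub 6 for 5: 4·6 + 3; = 27; G_1 = 27−1 = 26
step 1: 26 = 4·6 + 2; sub 7 for 6: 4·7 + 2; = 30; G_2 = 30−1 = 29
step 2: 29 = 4·7 + 1; sub 8 for 7: 4·8 + 1; = 33; G_3 = 33−1 = 32
step 3: 32 = 4·8; sub 9 for 8: 4·9; = 36; G_4 = 36−1 = 35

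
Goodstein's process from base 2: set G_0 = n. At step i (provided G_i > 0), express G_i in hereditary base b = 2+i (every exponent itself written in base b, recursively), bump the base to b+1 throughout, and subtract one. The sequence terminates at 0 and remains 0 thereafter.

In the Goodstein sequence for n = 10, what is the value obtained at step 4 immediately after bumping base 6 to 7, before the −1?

4215755

10 —HB2→ 2^(2 + 1) + 2 —bump→ 3^(3 + 1) + 3 = 84 —(−1)→ 83
83 —HB3→ 3^(3 + 1) + 2 —bump→ 4^(4 + 1) + 2 = 1026 —(−1)→ 1025
1025 —HB4→ 4^(4 + 1) + 1 —bump→ 5^(5 + 1) + 1 = 15626 —(−1)→ 15625
15625 —HB5→ 5^(5 + 1) —bump→ 6^(6 + 1) = 279936 —(−1)→ 279935
279935 —HB6→ 5·6^6 + 5·6^5 + 5·6^4 + 5·6^3 + 5·6^2 + 5·6 + 5 —bump→ 5·7^7 + 5·7^5 + 5·7^4 + 5·7^3 + 5·7^2 + 5·7 + 5 = 4215755 —(−1)→ 4215754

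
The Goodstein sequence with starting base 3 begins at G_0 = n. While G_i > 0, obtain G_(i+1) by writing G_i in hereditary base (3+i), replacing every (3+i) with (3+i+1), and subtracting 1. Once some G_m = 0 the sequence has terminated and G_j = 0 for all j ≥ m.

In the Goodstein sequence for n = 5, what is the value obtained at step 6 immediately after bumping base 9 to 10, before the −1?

(0) 5|_3 = 3 + 2 ↦ 4 + 2|_4 = 6 ⇒ 5
(1) 5|_4 = 4 + 1 ↦ 5 + 1|_5 = 6 ⇒ 5
(2) 5|_5 = 5 ↦ 6|_6 = 6 ⇒ 5
(3) 5|_6 = 5 ↦ 5|_7 = 5 ⇒ 4
(4) 4|_7 = 4 ↦ 4|_8 = 4 ⇒ 3
(5) 3|_8 = 3 ↦ 3|_9 = 3 ⇒ 2
(6) 2|_9 = 2 ↦ 2|_10 = 2 ⇒ 1

2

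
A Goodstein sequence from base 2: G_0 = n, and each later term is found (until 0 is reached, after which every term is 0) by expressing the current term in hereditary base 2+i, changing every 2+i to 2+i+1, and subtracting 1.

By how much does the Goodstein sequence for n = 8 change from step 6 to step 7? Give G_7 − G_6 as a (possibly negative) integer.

[0] 8 ≡ 2^(2 + 1) (base 2). Lift 3: 81. −1: 80.
[1] 80 ≡ 2·3^3 + 2·3^2 + 2·3 + 2 (base 3). Lift 4: 554. −1: 553.
[2] 553 ≡ 2·4^4 + 2·4^2 + 2·4 + 1 (base 4). Lift 5: 6311. −1: 6310.
[3] 6310 ≡ 2·5^5 + 2·5^2 + 2·5 (base 5). Lift 6: 93396. −1: 93395.
[4] 93395 ≡ 2·6^6 + 2·6^2 + 6 + 5 (base 6). Lift 7: 1647196. −1: 1647195.
[5] 1647195 ≡ 2·7^7 + 2·7^2 + 7 + 4 (base 7). Lift 8: 33554572. −1: 33554571.
[6] 33554571 ≡ 2·8^8 + 2·8^2 + 8 + 3 (base 8). Lift 9: 774841152. −1: 774841151.

741286580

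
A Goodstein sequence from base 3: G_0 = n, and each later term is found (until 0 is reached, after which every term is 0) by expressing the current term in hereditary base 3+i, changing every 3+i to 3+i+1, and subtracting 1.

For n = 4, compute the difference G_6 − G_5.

-1

G_0=4  [base 3] 3 + 1  →[3↦4]→  4 + 1 = 5  −1 ⇒ G_1=4
G_1=4  [base 4] 4  →[4↦5]→  5 = 5  −1 ⇒ G_2=4
G_2=4  [base 5] 4  →[5↦6]→  4 = 4  −1 ⇒ G_3=3
G_3=3  [base 6] 3  →[6↦7]→  3 = 3  −1 ⇒ G_4=2
G_4=2  [base 7] 2  →[7↦8]→  2 = 2  −1 ⇒ G_5=1
G_5=1  [base 8] 1  →[8↦9]→  1 = 1  −1 ⇒ G_6=0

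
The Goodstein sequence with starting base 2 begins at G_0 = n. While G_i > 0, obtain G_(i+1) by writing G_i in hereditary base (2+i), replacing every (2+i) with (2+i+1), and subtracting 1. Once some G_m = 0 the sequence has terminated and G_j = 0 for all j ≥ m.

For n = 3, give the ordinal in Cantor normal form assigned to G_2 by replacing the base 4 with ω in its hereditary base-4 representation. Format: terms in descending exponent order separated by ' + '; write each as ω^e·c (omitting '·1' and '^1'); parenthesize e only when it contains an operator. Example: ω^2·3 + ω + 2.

base 2: 3 = 2 + 1; at 3: 3 + 1 = 4; next = 3
base 3: 3 = 3; at 4: 4 = 4; next = 3
base 4: 3 = 3; at 5: 3 = 3; next = 2

3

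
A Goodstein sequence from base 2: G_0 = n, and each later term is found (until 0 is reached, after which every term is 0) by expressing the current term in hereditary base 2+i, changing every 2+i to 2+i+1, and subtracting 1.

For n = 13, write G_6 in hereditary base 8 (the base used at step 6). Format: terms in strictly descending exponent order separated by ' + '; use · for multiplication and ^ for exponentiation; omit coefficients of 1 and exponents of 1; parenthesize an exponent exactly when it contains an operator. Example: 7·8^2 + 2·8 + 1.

8^(8 + 1) + 3·8^3 + 3·8^2 + 2·8 + 7

13 —HB2→ 2^(2 + 1) + 2^2 + 1 —bump→ 3^(3 + 1) + 3^3 + 1 = 109 —(−1)→ 108
108 —HB3→ 3^(3 + 1) + 3^3 —bump→ 4^(4 + 1) + 4^4 = 1280 —(−1)→ 1279
1279 —HB4→ 4^(4 + 1) + 3·4^3 + 3·4^2 + 3·4 + 3 —bump→ 5^(5 + 1) + 3·5^3 + 3·5^2 + 3·5 + 3 = 16093 —(−1)→ 16092
16092 —HB5→ 5^(5 + 1) + 3·5^3 + 3·5^2 + 3·5 + 2 —bump→ 6^(6 + 1) + 3·6^3 + 3·6^2 + 3·6 + 2 = 280712 —(−1)→ 280711
280711 —HB6→ 6^(6 + 1) + 3·6^3 + 3·6^2 + 3·6 + 1 —bump→ 7^(7 + 1) + 3·7^3 + 3·7^2 + 3·7 + 1 = 5765999 —(−1)→ 5765998
5765998 —HB7→ 7^(7 + 1) + 3·7^3 + 3·7^2 + 3·7 —bump→ 8^(8 + 1) + 3·8^3 + 3·8^2 + 3·8 = 134219480 —(−1)→ 134219479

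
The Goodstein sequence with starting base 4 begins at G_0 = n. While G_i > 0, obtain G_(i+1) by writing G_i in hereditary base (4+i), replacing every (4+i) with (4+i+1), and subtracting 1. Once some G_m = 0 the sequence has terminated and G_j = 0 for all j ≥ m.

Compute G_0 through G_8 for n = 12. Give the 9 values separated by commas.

(0) 12|_4 = 3·4 ↦ 3·5|_5 = 15 ⇒ 14
(1) 14|_5 = 2·5 + 4 ↦ 2·6 + 4|_6 = 16 ⇒ 15
(2) 15|_6 = 2·6 + 3 ↦ 2·7 + 3|_7 = 17 ⇒ 16
(3) 16|_7 = 2·7 + 2 ↦ 2·8 + 2|_8 = 18 ⇒ 17
(4) 17|_8 = 2·8 + 1 ↦ 2·9 + 1|_9 = 19 ⇒ 18
(5) 18|_9 = 2·9 ↦ 2·10|_10 = 20 ⇒ 19
(6) 19|_10 = 10 + 9 ↦ 11 + 9|_11 = 20 ⇒ 19
(7) 19|_11 = 11 + 8 ↦ 12 + 8|_12 = 20 ⇒ 19

12, 14, 15, 16, 17, 18, 19, 19, 19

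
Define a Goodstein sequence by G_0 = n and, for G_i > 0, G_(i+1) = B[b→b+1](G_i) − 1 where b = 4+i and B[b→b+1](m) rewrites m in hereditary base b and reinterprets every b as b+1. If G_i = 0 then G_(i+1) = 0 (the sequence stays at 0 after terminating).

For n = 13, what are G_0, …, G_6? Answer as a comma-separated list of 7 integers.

step 0: 13 = 3·4 + 1; sub 5 for 4: 3·5 + 1; = 16; G_1 = 16−1 = 15
step 1: 15 = 3·5; sub 6 for 5: 3·6; = 18; G_2 = 18−1 = 17
step 2: 17 = 2·6 + 5; sub 7 for 6: 2·7 + 5; = 19; G_3 = 19−1 = 18
step 3: 18 = 2·7 + 4; sub 8 for 7: 2·8 + 4; = 20; G_4 = 20−1 = 19
step 4: 19 = 2·8 + 3; sub 9 for 8: 2·9 + 3; = 21; G_5 = 21−1 = 20
step 5: 20 = 2·9 + 2; sub 10 for 9: 2·10 + 2; = 22; G_6 = 22−1 = 21

13, 15, 17, 18, 19, 20, 21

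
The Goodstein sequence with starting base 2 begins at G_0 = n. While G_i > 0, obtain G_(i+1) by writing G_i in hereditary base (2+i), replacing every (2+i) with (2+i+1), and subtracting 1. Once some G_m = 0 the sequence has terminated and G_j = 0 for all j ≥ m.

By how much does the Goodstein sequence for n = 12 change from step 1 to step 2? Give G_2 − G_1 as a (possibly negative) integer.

step 0: 12 = 2^(2 + 1) + 2^2; sub 3 for 2: 3^(3 + 1) + 3^3; = 108; G_1 = 108−1 = 107
step 1: 107 = 3^(3 + 1) + 2·3^2 + 2·3 + 2; sub 4 for 3: 4^(4 + 1) + 2·4^2 + 2·4 + 2; = 1066; G_2 = 1066−1 = 1065

958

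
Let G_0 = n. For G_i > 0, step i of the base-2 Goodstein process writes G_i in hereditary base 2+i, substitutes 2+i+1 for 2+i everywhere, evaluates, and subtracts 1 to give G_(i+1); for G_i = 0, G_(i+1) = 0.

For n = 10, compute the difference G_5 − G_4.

10 —HB2→ 2^(2 + 1) + 2 —bump→ 3^(3 + 1) + 3 = 84 —(−1)→ 83
83 —HB3→ 3^(3 + 1) + 2 —bump→ 4^(4 + 1) + 2 = 1026 —(−1)→ 1025
1025 —HB4→ 4^(4 + 1) + 1 —bump→ 5^(5 + 1) + 1 = 15626 —(−1)→ 15625
15625 —HB5→ 5^(5 + 1) —bump→ 6^(6 + 1) = 279936 —(−1)→ 279935
279935 —HB6→ 5·6^6 + 5·6^5 + 5·6^4 + 5·6^3 + 5·6^2 + 5·6 + 5 —bump→ 5·7^7 + 5·7^5 + 5·7^4 + 5·7^3 + 5·7^2 + 5·7 + 5 = 4215755 —(−1)→ 4215754

3935819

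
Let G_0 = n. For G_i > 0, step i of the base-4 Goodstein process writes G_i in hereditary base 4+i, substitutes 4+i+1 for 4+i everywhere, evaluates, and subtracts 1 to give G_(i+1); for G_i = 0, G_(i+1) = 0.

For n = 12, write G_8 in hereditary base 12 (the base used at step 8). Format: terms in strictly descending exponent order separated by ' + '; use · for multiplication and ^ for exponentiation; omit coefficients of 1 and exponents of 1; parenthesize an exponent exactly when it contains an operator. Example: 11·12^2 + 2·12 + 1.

G_0 = 12. HB_4(12) = 3·4. Bump = 15. G_1 = 14.
G_1 = 14. HB_5(14) = 2·5 + 4. Bump = 16. G_2 = 15.
G_2 = 15. HB_6(15) = 2·6 + 3. Bump = 17. G_3 = 16.
G_3 = 16. HB_7(16) = 2·7 + 2. Bump = 18. G_4 = 17.
G_4 = 17. HB_8(17) = 2·8 + 1. Bump = 19. G_5 = 18.
G_5 = 18. HB_9(18) = 2·9. Bump = 20. G_6 = 19.
G_6 = 19. HB_10(19) = 10 + 9. Bump = 20. G_7 = 19.
G_7 = 19. HB_11(19) = 11 + 8. Bump = 20. G_8 = 19.
G_8 = 19. HB_12(19) = 12 + 7. Bump = 20. G_9 = 19.

12 + 7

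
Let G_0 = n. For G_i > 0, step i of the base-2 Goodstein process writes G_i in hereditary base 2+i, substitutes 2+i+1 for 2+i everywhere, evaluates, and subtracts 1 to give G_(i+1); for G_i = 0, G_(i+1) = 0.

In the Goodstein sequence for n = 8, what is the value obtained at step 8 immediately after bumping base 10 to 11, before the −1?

570623341476

8 —HB2→ 2^(2 + 1) —bump→ 3^(3 + 1) = 81 —(−1)→ 80
80 —HB3→ 2·3^3 + 2·3^2 + 2·3 + 2 —bump→ 2·4^4 + 2·4^2 + 2·4 + 2 = 554 —(−1)→ 553
553 —HB4→ 2·4^4 + 2·4^2 + 2·4 + 1 —bump→ 2·5^5 + 2·5^2 + 2·5 + 1 = 6311 —(−1)→ 6310
6310 —HB5→ 2·5^5 + 2·5^2 + 2·5 —bump→ 2·6^6 + 2·6^2 + 2·6 = 93396 —(−1)→ 93395
93395 —HB6→ 2·6^6 + 2·6^2 + 6 + 5 —bump→ 2·7^7 + 2·7^2 + 7 + 5 = 1647196 —(−1)→ 1647195
1647195 —HB7→ 2·7^7 + 2·7^2 + 7 + 4 —bump→ 2·8^8 + 2·8^2 + 8 + 4 = 33554572 —(−1)→ 33554571
33554571 —HB8→ 2·8^8 + 2·8^2 + 8 + 3 —bump→ 2·9^9 + 2·9^2 + 9 + 3 = 774841152 —(−1)→ 774841151
774841151 —HB9→ 2·9^9 + 2·9^2 + 9 + 2 —bump→ 2·10^10 + 2·10^2 + 10 + 2 = 20000000212 —(−1)→ 20000000211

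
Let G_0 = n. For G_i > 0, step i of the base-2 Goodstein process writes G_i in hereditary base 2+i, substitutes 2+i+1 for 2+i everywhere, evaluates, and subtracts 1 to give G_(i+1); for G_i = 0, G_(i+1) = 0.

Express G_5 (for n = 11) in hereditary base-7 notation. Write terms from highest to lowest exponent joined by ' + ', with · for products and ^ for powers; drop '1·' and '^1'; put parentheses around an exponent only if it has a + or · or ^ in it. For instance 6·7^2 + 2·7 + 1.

step 0: 11 = 2^(2 + 1) + 2 + 1; sub 3 for 2: 3^(3 + 1) + 3 + 1; = 85; G_1 = 85−1 = 84
step 1: 84 = 3^(3 + 1) + 3; sub 4 for 3: 4^(4 + 1) + 4; = 1028; G_2 = 1028−1 = 1027
step 2: 1027 = 4^(4 + 1) + 3; sub 5 for 4: 5^(5 + 1) + 3; = 15628; G_3 = 15628−1 = 15627
step 3: 15627 = 5^(5 + 1) + 2; sub 6 for 5: 6^(6 + 1) + 2; = 279938; G_4 = 279938−1 = 279937
step 4: 279937 = 6^(6 + 1) + 1; sub 7 for 6: 7^(7 + 1) + 1; = 5764802; G_5 = 5764802−1 = 5764801
step 5: 5764801 = 7^(7 + 1); sub 8 for 7: 8^(8 + 1); = 134217728; G_6 = 134217728−1 = 134217727

7^(7 + 1)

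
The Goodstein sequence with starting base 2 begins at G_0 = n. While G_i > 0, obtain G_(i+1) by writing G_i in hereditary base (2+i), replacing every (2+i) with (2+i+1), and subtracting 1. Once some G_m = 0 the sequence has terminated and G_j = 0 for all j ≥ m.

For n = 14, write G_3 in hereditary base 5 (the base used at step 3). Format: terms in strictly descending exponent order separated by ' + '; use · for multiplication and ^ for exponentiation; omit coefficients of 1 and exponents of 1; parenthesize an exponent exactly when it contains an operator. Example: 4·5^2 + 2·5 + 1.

5^(5 + 1) + 5^5

[0] 14 ≡ 2^(2 + 1) + 2^2 + 2 (base 2). Lift 3: 111. −1: 110.
[1] 110 ≡ 3^(3 + 1) + 3^3 + 2 (base 3). Lift 4: 1282. −1: 1281.
[2] 1281 ≡ 4^(4 + 1) + 4^4 + 1 (base 4). Lift 5: 18751. −1: 18750.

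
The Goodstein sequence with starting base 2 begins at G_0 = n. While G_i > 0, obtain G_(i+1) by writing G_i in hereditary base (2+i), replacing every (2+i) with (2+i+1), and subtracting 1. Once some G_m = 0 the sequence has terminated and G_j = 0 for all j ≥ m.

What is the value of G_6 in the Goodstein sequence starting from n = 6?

187243

step 0: 6 = 2^2 + 2; sub 3 for 2: 3^3 + 3; = 30; G_1 = 30−1 = 29
step 1: 29 = 3^3 + 2; sub 4 for 3: 4^4 + 2; = 258; G_2 = 258−1 = 257
step 2: 257 = 4^4 + 1; sub 5 for 4: 5^5 + 1; = 3126; G_3 = 3126−1 = 3125
step 3: 3125 = 5^5; sub 6 for 5: 6^6; = 46656; G_4 = 46656−1 = 46655
step 4: 46655 = 5·6^5 + 5·6^4 + 5·6^3 + 5·6^2 + 5·6 + 5; sub 7 for 6: 5·7^5 + 5·7^4 + 5·7^3 + 5·7^2 + 5·7 + 5; = 98040; G_5 = 98040−1 = 98039
step 5: 98039 = 5·7^5 + 5·7^4 + 5·7^3 + 5·7^2 + 5·7 + 4; sub 8 for 7: 5·8^5 + 5·8^4 + 5·8^3 + 5·8^2 + 5·8 + 4; = 187244; G_6 = 187244−1 = 187243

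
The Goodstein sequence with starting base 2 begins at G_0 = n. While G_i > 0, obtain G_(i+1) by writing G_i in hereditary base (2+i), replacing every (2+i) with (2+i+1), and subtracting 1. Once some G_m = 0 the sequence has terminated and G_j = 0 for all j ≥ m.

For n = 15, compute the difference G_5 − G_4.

6261751

15 —HB2→ 2^(2 + 1) + 2^2 + 2 + 1 —bump→ 3^(3 + 1) + 3^3 + 3 + 1 = 112 —(−1)→ 111
111 —HB3→ 3^(3 + 1) + 3^3 + 3 —bump→ 4^(4 + 1) + 4^4 + 4 = 1284 —(−1)→ 1283
1283 —HB4→ 4^(4 + 1) + 4^4 + 3 —bump→ 5^(5 + 1) + 5^5 + 3 = 18753 —(−1)→ 18752
18752 —HB5→ 5^(5 + 1) + 5^5 + 2 —bump→ 6^(6 + 1) + 6^6 + 2 = 326594 —(−1)→ 326593
326593 —HB6→ 6^(6 + 1) + 6^6 + 1 —bump→ 7^(7 + 1) + 7^7 + 1 = 6588345 —(−1)→ 6588344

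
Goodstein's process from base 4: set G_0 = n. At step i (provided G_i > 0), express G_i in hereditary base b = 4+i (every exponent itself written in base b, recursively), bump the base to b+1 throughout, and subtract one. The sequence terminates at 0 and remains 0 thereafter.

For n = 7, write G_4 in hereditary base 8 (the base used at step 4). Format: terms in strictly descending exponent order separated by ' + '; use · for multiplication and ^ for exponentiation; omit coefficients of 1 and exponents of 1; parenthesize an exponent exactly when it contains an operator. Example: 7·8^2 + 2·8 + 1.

base 4: 7 = 4 + 3; at 5: 5 + 3 = 8; next = 7
base 5: 7 = 5 + 2; at 6: 6 + 2 = 8; next = 7
base 6: 7 = 6 + 1; at 7: 7 + 1 = 8; next = 7
base 7: 7 = 7; at 8: 8 = 8; next = 7
base 8: 7 = 7; at 9: 7 = 7; next = 6

7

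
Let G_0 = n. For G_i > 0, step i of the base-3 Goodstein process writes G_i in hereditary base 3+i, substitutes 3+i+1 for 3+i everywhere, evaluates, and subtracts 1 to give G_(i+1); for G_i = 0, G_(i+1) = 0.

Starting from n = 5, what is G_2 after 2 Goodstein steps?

5

(0) 5|_3 = 3 + 2 ↦ 4 + 2|_4 = 6 ⇒ 5
(1) 5|_4 = 4 + 1 ↦ 5 + 1|_5 = 6 ⇒ 5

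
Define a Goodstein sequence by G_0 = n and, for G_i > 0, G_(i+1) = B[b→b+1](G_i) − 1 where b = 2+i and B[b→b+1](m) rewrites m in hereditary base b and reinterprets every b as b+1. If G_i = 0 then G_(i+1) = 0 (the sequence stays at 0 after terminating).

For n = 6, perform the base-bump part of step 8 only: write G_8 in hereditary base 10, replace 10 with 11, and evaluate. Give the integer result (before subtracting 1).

step 0: 6 = 2^2 + 2; sub 3 for 2: 3^3 + 3; = 30; G_1 = 30−1 = 29
step 1: 29 = 3^3 + 2; sub 4 for 3: 4^4 + 2; = 258; G_2 = 258−1 = 257
step 2: 257 = 4^4 + 1; sub 5 for 4: 5^5 + 1; = 3126; G_3 = 3126−1 = 3125
step 3: 3125 = 5^5; sub 6 for 5: 6^6; = 46656; G_4 = 46656−1 = 46655
step 4: 46655 = 5·6^5 + 5·6^4 + 5·6^3 + 5·6^2 + 5·6 + 5; sub 7 for 6: 5·7^5 + 5·7^4 + 5·7^3 + 5·7^2 + 5·7 + 5; = 98040; G_5 = 98040−1 = 98039
step 5: 98039 = 5·7^5 + 5·7^4 + 5·7^3 + 5·7^2 + 5·7 + 4; sub 8 for 7: 5·8^5 + 5·8^4 + 5·8^3 + 5·8^2 + 5·8 + 4; = 187244; G_6 = 187244−1 = 187243
step 6: 187243 = 5·8^5 + 5·8^4 + 5·8^3 + 5·8^2 + 5·8 + 3; sub 9 for 8: 5·9^5 + 5·9^4 + 5·9^3 + 5·9^2 + 5·9 + 3; = 332148; G_7 = 332148−1 = 332147
step 7: 332147 = 5·9^5 + 5·9^4 + 5·9^3 + 5·9^2 + 5·9 + 2; sub 10 for 9: 5·10^5 + 5·10^4 + 5·10^3 + 5·10^2 + 5·10 + 2; = 555552; G_8 = 555552−1 = 555551

885776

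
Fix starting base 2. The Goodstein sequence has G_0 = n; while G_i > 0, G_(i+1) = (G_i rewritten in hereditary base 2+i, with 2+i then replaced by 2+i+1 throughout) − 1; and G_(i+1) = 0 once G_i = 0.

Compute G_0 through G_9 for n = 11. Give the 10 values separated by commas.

11, 84, 1027, 15627, 279937, 5764801, 134217727, 2749609302, 70077777775, 1997331745490

i=0: 11 = 2^(2 + 1) + 2 + 1 (b=2); 2→3: 3^(3 + 1) + 3 + 1 = 85; 85−1 = 84
i=1: 84 = 3^(3 + 1) + 3 (b=3); 3→4: 4^(4 + 1) + 4 = 1028; 1028−1 = 1027
i=2: 1027 = 4^(4 + 1) + 3 (b=4); 4→5: 5^(5 + 1) + 3 = 15628; 15628−1 = 15627
i=3: 15627 = 5^(5 + 1) + 2 (b=5); 5→6: 6^(6 + 1) + 2 = 279938; 279938−1 = 279937
i=4: 279937 = 6^(6 + 1) + 1 (b=6); 6→7: 7^(7 + 1) + 1 = 5764802; 5764802−1 = 5764801
i=5: 5764801 = 7^(7 + 1) (b=7); 7→8: 8^(8 + 1) = 134217728; 134217728−1 = 134217727
i=6: 134217727 = 7·8^8 + 7·8^7 + 7·8^6 + 7·8^5 + 7·8^4 + 7·8^3 + 7·8^2 + 7·8 + 7 (b=8); 8→9: 7·9^9 + 7·9^7 + 7·9^6 + 7·9^5 + 7·9^4 + 7·9^3 + 7·9^2 + 7·9 + 7 = 2749609303; 2749609303−1 = 2749609302
i=7: 2749609302 = 7·9^9 + 7·9^7 + 7·9^6 + 7·9^5 + 7·9^4 + 7·9^3 + 7·9^2 + 7·9 + 6 (b=9); 9→10: 7·10^10 + 7·10^7 + 7·10^6 + 7·10^5 + 7·10^4 + 7·10^3 + 7·10^2 + 7·10 + 6 = 70077777776; 70077777776−1 = 70077777775
i=8: 70077777775 = 7·10^10 + 7·10^7 + 7·10^6 + 7·10^5 + 7·10^4 + 7·10^3 + 7·10^2 + 7·10 + 5 (b=10); 10→11: 7·11^11 + 7·11^7 + 7·11^6 + 7·11^5 + 7·11^4 + 7·11^3 + 7·11^2 + 7·11 + 5 = 1997331745491; 1997331745491−1 = 1997331745490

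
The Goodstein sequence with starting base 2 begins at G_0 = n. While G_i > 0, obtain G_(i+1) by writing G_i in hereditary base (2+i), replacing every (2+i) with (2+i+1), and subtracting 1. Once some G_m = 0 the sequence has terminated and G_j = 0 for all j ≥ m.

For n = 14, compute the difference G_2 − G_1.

(0) 14|_2 = 2^(2 + 1) + 2^2 + 2 ↦ 3^(3 + 1) + 3^3 + 3|_3 = 111 ⇒ 110
(1) 110|_3 = 3^(3 + 1) + 3^3 + 2 ↦ 4^(4 + 1) + 4^4 + 2|_4 = 1282 ⇒ 1281

1171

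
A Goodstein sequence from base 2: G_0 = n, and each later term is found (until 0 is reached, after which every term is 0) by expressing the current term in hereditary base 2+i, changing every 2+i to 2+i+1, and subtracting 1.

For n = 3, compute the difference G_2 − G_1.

0

(0) 3|_2 = 2 + 1 ↦ 3 + 1|_3 = 4 ⇒ 3
(1) 3|_3 = 3 ↦ 4|_4 = 4 ⇒ 3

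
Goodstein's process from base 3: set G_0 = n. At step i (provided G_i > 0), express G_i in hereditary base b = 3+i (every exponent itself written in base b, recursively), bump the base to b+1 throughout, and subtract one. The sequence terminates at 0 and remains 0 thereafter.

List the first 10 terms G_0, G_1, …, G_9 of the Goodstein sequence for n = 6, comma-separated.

i=0: 6 = 2·3 (b=3); 3→4: 2·4 = 8; 8−1 = 7
i=1: 7 = 4 + 3 (b=4); 4→5: 5 + 3 = 8; 8−1 = 7
i=2: 7 = 5 + 2 (b=5); 5→6: 6 + 2 = 8; 8−1 = 7
i=3: 7 = 6 + 1 (b=6); 6→7: 7 + 1 = 8; 8−1 = 7
i=4: 7 = 7 (b=7); 7→8: 8 = 8; 8−1 = 7
i=5: 7 = 7 (b=8); 8→9: 7 = 7; 7−1 = 6
i=6: 6 = 6 (b=9); 9→10: 6 = 6; 6−1 = 5
i=7: 5 = 5 (b=10); 10→11: 5 = 5; 5−1 = 4
i=8: 4 = 4 (b=11); 11→12: 4 = 4; 4−1 = 3

6, 7, 7, 7, 7, 7, 6, 5, 4, 3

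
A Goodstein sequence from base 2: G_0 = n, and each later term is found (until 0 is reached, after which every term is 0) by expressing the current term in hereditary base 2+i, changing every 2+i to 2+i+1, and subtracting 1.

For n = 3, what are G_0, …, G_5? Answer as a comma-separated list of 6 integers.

3 —HB2→ 2 + 1 —bump→ 3 + 1 = 4 —(−1)→ 3
3 —HB3→ 3 —bump→ 4 = 4 —(−1)→ 3
3 —HB4→ 3 —bump→ 3 = 3 —(−1)→ 2
2 —HB5→ 2 —bump→ 2 = 2 —(−1)→ 1
1 —HB6→ 1 —bump→ 1 = 1 —(−1)→ 0

3, 3, 3, 2, 1, 0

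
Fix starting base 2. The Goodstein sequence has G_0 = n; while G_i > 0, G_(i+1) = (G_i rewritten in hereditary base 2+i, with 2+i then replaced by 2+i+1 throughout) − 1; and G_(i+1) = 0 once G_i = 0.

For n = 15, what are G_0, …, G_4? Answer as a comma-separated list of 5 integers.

15, 111, 1283, 18752, 326593

15 —HB2→ 2^(2 + 1) + 2^2 + 2 + 1 —bump→ 3^(3 + 1) + 3^3 + 3 + 1 = 112 —(−1)→ 111
111 —HB3→ 3^(3 + 1) + 3^3 + 3 —bump→ 4^(4 + 1) + 4^4 + 4 = 1284 —(−1)→ 1283
1283 —HB4→ 4^(4 + 1) + 4^4 + 3 —bump→ 5^(5 + 1) + 5^5 + 3 = 18753 —(−1)→ 18752
18752 —HB5→ 5^(5 + 1) + 5^5 + 2 —bump→ 6^(6 + 1) + 6^6 + 2 = 326594 —(−1)→ 326593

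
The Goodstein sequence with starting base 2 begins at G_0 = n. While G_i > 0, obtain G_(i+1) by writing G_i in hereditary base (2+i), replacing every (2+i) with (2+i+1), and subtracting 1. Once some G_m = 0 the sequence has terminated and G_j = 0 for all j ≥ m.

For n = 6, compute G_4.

G_0 = 6. HB_2(6) = 2^2 + 2. Bump = 30. G_1 = 29.
G_1 = 29. HB_3(29) = 3^3 + 2. Bump = 258. G_2 = 257.
G_2 = 257. HB_4(257) = 4^4 + 1. Bump = 3126. G_3 = 3125.
G_3 = 3125. HB_5(3125) = 5^5. Bump = 46656. G_4 = 46655.
G_4 = 46655. HB_6(46655) = 5·6^5 + 5·6^4 + 5·6^3 + 5·6^2 + 5·6 + 5. Bump = 98040. G_5 = 98039.

46655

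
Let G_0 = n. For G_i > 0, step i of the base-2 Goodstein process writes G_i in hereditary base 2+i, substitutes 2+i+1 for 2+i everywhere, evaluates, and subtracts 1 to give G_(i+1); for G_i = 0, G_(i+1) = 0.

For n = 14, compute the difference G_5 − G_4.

5536249

i=0: 14 = 2^(2 + 1) + 2^2 + 2 (b=2); 2→3: 3^(3 + 1) + 3^3 + 3 = 111; 111−1 = 110
i=1: 110 = 3^(3 + 1) + 3^3 + 2 (b=3); 3→4: 4^(4 + 1) + 4^4 + 2 = 1282; 1282−1 = 1281
i=2: 1281 = 4^(4 + 1) + 4^4 + 1 (b=4); 4→5: 5^(5 + 1) + 5^5 + 1 = 18751; 18751−1 = 18750
i=3: 18750 = 5^(5 + 1) + 5^5 (b=5); 5→6: 6^(6 + 1) + 6^6 = 326592; 326592−1 = 326591
i=4: 326591 = 6^(6 + 1) + 5·6^5 + 5·6^4 + 5·6^3 + 5·6^2 + 5·6 + 5 (b=6); 6→7: 7^(7 + 1) + 5·7^5 + 5·7^4 + 5·7^3 + 5·7^2 + 5·7 + 5 = 5862841; 5862841−1 = 5862840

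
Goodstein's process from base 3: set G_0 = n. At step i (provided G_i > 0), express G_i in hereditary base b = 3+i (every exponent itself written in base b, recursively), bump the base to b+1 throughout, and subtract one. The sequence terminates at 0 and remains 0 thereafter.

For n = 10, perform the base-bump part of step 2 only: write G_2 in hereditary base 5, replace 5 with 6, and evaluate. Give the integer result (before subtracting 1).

28

base 3: 10 = 3^2 + 1; at 4: 4^2 + 1 = 17; next = 16
base 4: 16 = 4^2; at 5: 5^2 = 25; next = 24
base 5: 24 = 4·5 + 4; at 6: 4·6 + 4 = 28; next = 27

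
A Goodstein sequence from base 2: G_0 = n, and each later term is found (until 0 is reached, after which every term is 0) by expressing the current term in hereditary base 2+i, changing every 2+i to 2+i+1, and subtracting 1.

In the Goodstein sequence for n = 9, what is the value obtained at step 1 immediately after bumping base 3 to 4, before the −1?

base 2: 9 = 2^(2 + 1) + 1; at 3: 3^(3 + 1) + 1 = 82; next = 81
base 3: 81 = 3^(3 + 1); at 4: 4^(4 + 1) = 1024; next = 1023

1024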